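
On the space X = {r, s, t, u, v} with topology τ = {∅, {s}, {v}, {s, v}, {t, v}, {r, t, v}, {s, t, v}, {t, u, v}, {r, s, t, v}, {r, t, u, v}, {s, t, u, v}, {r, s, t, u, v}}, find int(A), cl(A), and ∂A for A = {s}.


int(A) = {s}, cl(A) = {s}, ∂A = ∅.

Closed sets in (X, τ) are complements of opens:
  closed(X, τ) = {∅, {r}, {s}, {u}, {r, s}, {r, u}, {s, u}, {r, s, u}, {r, t, u}, {r, s, t, u}, {r, t, u, v}, {r, s, t, u, v}}.
int(A) = ⋃ {U ∈ τ : U ⊆ A}. Opens contained in A: ∅, {s}.
Taking the union of these: int(A) = {s}.
cl(A) = ⋂ {C closed : A ⊆ C}. Closed sets containing A: {s}, {r, s}, {s, u}, {r, s, u}, {r, s, t, u}, {r, s, t, u, v}.
Intersecting these: cl(A) = {s}.
∂A = cl(A) ∖ int(A) = {s} ∖ {s} = ∅.


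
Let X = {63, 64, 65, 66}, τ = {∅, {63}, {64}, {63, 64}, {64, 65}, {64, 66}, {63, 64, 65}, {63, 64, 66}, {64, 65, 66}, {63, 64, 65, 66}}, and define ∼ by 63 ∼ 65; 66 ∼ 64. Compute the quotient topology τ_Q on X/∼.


X/∼ = {[63=65], [64=66]}; |τ_Q| = 3.

Equivalence classes: [63=65], [64=66].
Quotient map π: X → X/∼ sends 63 ↦ [63=65], 64 ↦ [64=66], 65 ↦ [63=65], 66 ↦ [64=66].
For each subset V ⊆ X/∼, compute π^{-1}(V) ⊆ X and check whether π^{-1}(V) ∈ τ. V is open in τ_Q iff π^{-1}(V) ∈ τ.
  V = {}: π^{-1}(V) = ∅ ∈ τ ✓.
  V = {[63=65]}: π^{-1}(V) = {63, 65} ∉ τ ✗.
  V = {[64=66]}: π^{-1}(V) = {64, 66} ∈ τ ✓.
  V = {[63=65], [64=66]}: π^{-1}(V) = {63, 64, 65, 66} ∈ τ ✓.
Open sets in the quotient: τ_Q = {{}, {[64=66]}, {[63=65], [64=66]}} (3 elements).


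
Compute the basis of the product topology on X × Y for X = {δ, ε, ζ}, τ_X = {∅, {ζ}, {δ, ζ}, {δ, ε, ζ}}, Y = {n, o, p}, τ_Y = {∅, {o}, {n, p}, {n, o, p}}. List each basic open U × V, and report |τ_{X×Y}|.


Basis B = {∅ × ∅, {ζ} × {o}, {δ, ζ} × {o}, {ζ} × {n, p}, {δ, ε, ζ} × {o}, {ζ} × {n, o, p}, {δ, ζ} × {n, p}, {δ, ζ} × {n, o, p}, {δ, ε, ζ} × {n, p}, {δ, ε, ζ} × {n, o, p}}; |τ_{X×Y}| = 16.

Enumerate products U × V with U ∈ τ_X, V ∈ τ_Y (deduplicated):
  ∅ × ∅ = {} (∅)
  {ζ} × {o} = {(ζ,o)}
  {δ, ζ} × {o} = {(δ,o), (ζ,o)}
  {ζ} × {n, p} = {(ζ,n), (ζ,p)}
  {δ, ε, ζ} × {o} = {(δ,o), (ε,o), (ζ,o)}
  {ζ} × {n, o, p} = {(ζ,n), (ζ,o), (ζ,p)}
  {δ, ζ} × {n, p} = {(δ,n), (δ,p), (ζ,n), (ζ,p)}
  {δ, ζ} × {n, o, p} = {(δ,n), (δ,o), (δ,p), (ζ,n), (ζ,o), (ζ,p)}
  {δ, ε, ζ} × {n, p} = {(δ,n), (δ,p), (ε,n), (ε,p), (ζ,n), (ζ,p)}
  {δ, ε, ζ} × {n, o, p} = {(δ,n), (δ,o), (δ,p), (ε,n), (ε,o), (ε,p), (ζ,n), (ζ,o), (ζ,p)}
These 10 distinct sets form the basis B.
Close under arbitrary unions to get τ_{X×Y}; counting gives |τ_{X×Y}| = 16.


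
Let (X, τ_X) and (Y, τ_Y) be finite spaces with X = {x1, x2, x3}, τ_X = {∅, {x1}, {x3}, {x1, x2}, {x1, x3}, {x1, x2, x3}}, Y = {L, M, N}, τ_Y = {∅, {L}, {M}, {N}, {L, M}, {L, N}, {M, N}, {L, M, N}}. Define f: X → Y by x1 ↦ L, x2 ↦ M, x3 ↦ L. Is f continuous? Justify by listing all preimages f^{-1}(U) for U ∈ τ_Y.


f is NOT continuous.

Compute f^{-1}(U) for each U ∈ τ_Y:
  U = ∅: f^{-1}(U) = ∅ ∈ τ_X ✓.
  U = {L}: f^{-1}(U) = {x1, x3} ∈ τ_X ✓.
  U = {M}: f^{-1}(U) = {x2} ∉ τ_X ✗.
  U = {N}: f^{-1}(U) = ∅ ∈ τ_X ✓.
  U = {L, M}: f^{-1}(U) = {x1, x2, x3} ∈ τ_X ✓.
  U = {L, N}: f^{-1}(U) = {x1, x3} ∈ τ_X ✓.
  U = {M, N}: f^{-1}(U) = {x2} ∉ τ_X ✗.
  U = {L, M, N}: f^{-1}(U) = {x1, x2, x3} ∈ τ_X ✓.
Found U = {M} with f^{-1}(U) = {x2} not in τ_X. Therefore f is NOT continuous.


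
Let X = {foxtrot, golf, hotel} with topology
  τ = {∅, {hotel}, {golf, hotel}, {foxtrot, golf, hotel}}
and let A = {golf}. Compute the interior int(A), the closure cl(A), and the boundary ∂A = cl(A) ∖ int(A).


int(A) = ∅, cl(A) = {foxtrot, golf}, ∂A = {foxtrot, golf}.

Closed sets in (X, τ) are complements of opens:
  closed(X, τ) = {∅, {foxtrot}, {foxtrot, golf}, {foxtrot, golf, hotel}}.
int(A) = ⋃ {U ∈ τ : U ⊆ A}. Opens contained in A: ∅.
Taking the union of these: int(A) = ∅.
cl(A) = ⋂ {C closed : A ⊆ C}. Closed sets containing A: {foxtrot, golf}, {foxtrot, golf, hotel}.
Intersecting these: cl(A) = {foxtrot, golf}.
∂A = cl(A) ∖ int(A) = {foxtrot, golf} ∖ ∅ = {foxtrot, golf}.


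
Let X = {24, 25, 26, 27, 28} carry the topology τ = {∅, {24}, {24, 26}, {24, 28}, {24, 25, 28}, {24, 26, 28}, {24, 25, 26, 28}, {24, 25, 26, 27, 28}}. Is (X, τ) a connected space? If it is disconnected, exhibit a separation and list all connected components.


(X, τ) is connected.

Find clopen sets (U ∈ τ with X ∖ U ∈ τ):
  U = ∅, X ∖ U = {24, 25, 26, 27, 28} — both open, so U is clopen.
  U = {24, 25, 26, 27, 28}, X ∖ U = ∅ — both open, so U is clopen.
Only trivial clopens (∅ and X) exist, so (X, τ) is connected.
Compute connected components by grouping points that agree on all clopens:
  component: {24, 25, 26, 27, 28}


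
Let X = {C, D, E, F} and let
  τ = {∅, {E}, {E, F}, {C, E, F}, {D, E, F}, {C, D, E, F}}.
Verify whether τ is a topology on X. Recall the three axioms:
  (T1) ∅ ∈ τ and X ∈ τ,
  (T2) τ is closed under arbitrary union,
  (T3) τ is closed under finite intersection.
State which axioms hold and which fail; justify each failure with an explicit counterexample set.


τ IS a topology on X.

Axiom (T1): ∅ ∈ τ? Yes; X ∈ τ? Yes.
Axiom (T2/T3): check pairwise unions and intersections of members of τ.
All pairwise intersections and unions checked — each lies in τ. Therefore τ satisfies (T1), (T2), (T3): it IS a topology on X.


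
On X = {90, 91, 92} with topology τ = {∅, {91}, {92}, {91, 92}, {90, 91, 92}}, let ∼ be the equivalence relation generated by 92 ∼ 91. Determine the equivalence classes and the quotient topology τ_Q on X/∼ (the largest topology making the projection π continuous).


X/∼ = {[90], [91=92]}; |τ_Q| = 3.

Equivalence classes: [90], [91=92].
Quotient map π: X → X/∼ sends 90 ↦ [90], 91 ↦ [91=92], 92 ↦ [91=92].
For each subset V ⊆ X/∼, compute π^{-1}(V) ⊆ X and check whether π^{-1}(V) ∈ τ. V is open in τ_Q iff π^{-1}(V) ∈ τ.
  V = {}: π^{-1}(V) = ∅ ∈ τ ✓.
  V = {[90]}: π^{-1}(V) = {90} ∉ τ ✗.
  V = {[91=92]}: π^{-1}(V) = {91, 92} ∈ τ ✓.
  V = {[90], [91=92]}: π^{-1}(V) = {90, 91, 92} ∈ τ ✓.
Open sets in the quotient: τ_Q = {{}, {[91=92]}, {[90], [91=92]}} (3 elements).


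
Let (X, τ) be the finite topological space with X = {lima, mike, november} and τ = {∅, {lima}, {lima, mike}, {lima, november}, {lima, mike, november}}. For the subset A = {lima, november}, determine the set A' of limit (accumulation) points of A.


A' = {mike, november}

For each x ∈ X, list the open sets U ∈ τ with x ∈ U, then check whether U ∩ (A ∖ {x}) ≠ ∅ for every such U.
  x = lima: open {lima} ∋ x has {lima} ∩ (A ∖ {lima}) = ∅, so x is NOT a limit point.
  x = mike: opens ∋ x are {lima, mike}, {lima, mike, november}; each meets A ∖ {mike}, so x IS a limit point.
  x = november: opens ∋ x are {lima, november}, {lima, mike, november}; each meets A ∖ {november}, so x IS a limit point.
Collecting: A' = {mike, november}.


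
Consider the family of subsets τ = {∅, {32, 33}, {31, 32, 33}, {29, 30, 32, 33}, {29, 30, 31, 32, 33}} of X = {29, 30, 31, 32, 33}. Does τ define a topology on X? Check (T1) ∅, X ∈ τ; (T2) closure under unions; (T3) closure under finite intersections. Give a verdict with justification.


τ IS a topology on X.

Axiom (T1): ∅ ∈ τ? Yes; X ∈ τ? Yes.
Axiom (T2/T3): check pairwise unions and intersections of members of τ.
All pairwise intersections and unions checked — each lies in τ. Therefore τ satisfies (T1), (T2), (T3): it IS a topology on X.


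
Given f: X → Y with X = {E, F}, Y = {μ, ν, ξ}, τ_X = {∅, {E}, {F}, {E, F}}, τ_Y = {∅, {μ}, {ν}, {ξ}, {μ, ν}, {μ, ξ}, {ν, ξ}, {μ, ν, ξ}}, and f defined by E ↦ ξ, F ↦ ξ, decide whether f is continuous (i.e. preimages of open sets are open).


f IS continuous.

Compute f^{-1}(U) for each U ∈ τ_Y:
  U = ∅: f^{-1}(U) = ∅ ∈ τ_X ✓.
  U = {μ}: f^{-1}(U) = ∅ ∈ τ_X ✓.
  U = {ν}: f^{-1}(U) = ∅ ∈ τ_X ✓.
  U = {ξ}: f^{-1}(U) = {E, F} ∈ τ_X ✓.
  U = {μ, ν}: f^{-1}(U) = ∅ ∈ τ_X ✓.
  U = {μ, ξ}: f^{-1}(U) = {E, F} ∈ τ_X ✓.
  U = {ν, ξ}: f^{-1}(U) = {E, F} ∈ τ_X ✓.
  U = {μ, ν, ξ}: f^{-1}(U) = {E, F} ∈ τ_X ✓.
Every preimage lies in τ_X, so f IS continuous.


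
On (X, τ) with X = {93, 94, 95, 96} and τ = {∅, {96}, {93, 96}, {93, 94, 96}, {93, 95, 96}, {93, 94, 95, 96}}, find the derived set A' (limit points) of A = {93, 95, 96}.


A' = {93, 94, 95}

For each x ∈ X, list the open sets U ∈ τ with x ∈ U, then check whether U ∩ (A ∖ {x}) ≠ ∅ for every such U.
  x = 93: opens ∋ x are {93, 96}, {93, 94, 96}, {93, 95, 96}, {93, 94, 95, 96}; each meets A ∖ {93}, so x IS a limit point.
  x = 94: opens ∋ x are {93, 94, 96}, {93, 94, 95, 96}; each meets A ∖ {94}, so x IS a limit point.
  x = 95: opens ∋ x are {93, 95, 96}, {93, 94, 95, 96}; each meets A ∖ {95}, so x IS a limit point.
  x = 96: open {96} ∋ x has {96} ∩ (A ∖ {96}) = ∅, so x is NOT a limit point.
Collecting: A' = {93, 94, 95}.


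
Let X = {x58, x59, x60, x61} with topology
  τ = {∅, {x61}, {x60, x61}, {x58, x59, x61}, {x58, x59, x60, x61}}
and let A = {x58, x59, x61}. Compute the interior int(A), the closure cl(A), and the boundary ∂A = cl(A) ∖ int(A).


int(A) = {x58, x59, x61}, cl(A) = {x58, x59, x60, x61}, ∂A = {x60}.

Closed sets in (X, τ) are complements of opens:
  closed(X, τ) = {∅, {x60}, {x58, x59}, {x58, x59, x60}, {x58, x59, x60, x61}}.
int(A) = ⋃ {U ∈ τ : U ⊆ A}. Opens contained in A: ∅, {x61}, {x58, x59, x61}.
Taking the union of these: int(A) = {x58, x59, x61}.
cl(A) = ⋂ {C closed : A ⊆ C}. Closed sets containing A: {x58, x59, x60, x61}.
Intersecting these: cl(A) = {x58, x59, x60, x61}.
∂A = cl(A) ∖ int(A) = {x58, x59, x60, x61} ∖ {x58, x59, x61} = {x60}.


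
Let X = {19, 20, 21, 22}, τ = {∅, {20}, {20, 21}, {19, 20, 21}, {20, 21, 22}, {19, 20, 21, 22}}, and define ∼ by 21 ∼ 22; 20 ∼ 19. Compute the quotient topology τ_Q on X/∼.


X/∼ = {[19=20], [21=22]}; |τ_Q| = 2.

Equivalence classes: [19=20], [21=22].
Quotient map π: X → X/∼ sends 19 ↦ [19=20], 20 ↦ [19=20], 21 ↦ [21=22], 22 ↦ [21=22].
For each subset V ⊆ X/∼, compute π^{-1}(V) ⊆ X and check whether π^{-1}(V) ∈ τ. V is open in τ_Q iff π^{-1}(V) ∈ τ.
  V = {}: π^{-1}(V) = ∅ ∈ τ ✓.
  V = {[19=20]}: π^{-1}(V) = {19, 20} ∉ τ ✗.
  V = {[21=22]}: π^{-1}(V) = {21, 22} ∉ τ ✗.
  V = {[19=20], [21=22]}: π^{-1}(V) = {19, 20, 21, 22} ∈ τ ✓.
Open sets in the quotient: τ_Q = {{}, {[19=20], [21=22]}} (2 elements).


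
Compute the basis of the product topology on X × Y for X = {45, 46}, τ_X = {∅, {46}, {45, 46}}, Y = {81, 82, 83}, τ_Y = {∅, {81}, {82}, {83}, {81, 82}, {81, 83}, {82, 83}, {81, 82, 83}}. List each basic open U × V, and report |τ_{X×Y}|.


Basis B = {∅ × ∅, {46} × {81}, {46} × {82}, {46} × {83}, {45, 46} × {81}, {45, 46} × {82}, {45, 46} × {83}, {46} × {81, 82}, {46} × {81, 83}, {46} × {82, 83}, {46} × {81, 82, 83}, {45, 46} × {81, 82}, {45, 46} × {81, 83}, {45, 46} × {82, 83}, {45, 46} × {81, 82, 83}}; |τ_{X×Y}| = 27.

Enumerate products U × V with U ∈ τ_X, V ∈ τ_Y (deduplicated):
  ∅ × ∅ = {} (∅)
  {46} × {81} = {(46,81)}
  {46} × {82} = {(46,82)}
  {46} × {83} = {(46,83)}
  {45, 46} × {81} = {(45,81), (46,81)}
  {45, 46} × {82} = {(45,82), (46,82)}
  {45, 46} × {83} = {(45,83), (46,83)}
  {46} × {81, 82} = {(46,81), (46,82)}
  {46} × {81, 83} = {(46,81), (46,83)}
  {46} × {82, 83} = {(46,82), (46,83)}
  {46} × {81, 82, 83} = {(46,81), (46,82), (46,83)}
  {45, 46} × {81, 82} = {(45,81), (45,82), (46,81), (46,82)}
  {45, 46} × {81, 83} = {(45,81), (45,83), (46,81), (46,83)}
  {45, 46} × {82, 83} = {(45,82), (45,83), (46,82), (46,83)}
  {45, 46} × {81, 82, 83} = {(45,81), (45,82), (45,83), (46,81), (46,82), (46,83)}
These 15 distinct sets form the basis B.
Close under arbitrary unions to get τ_{X×Y}; counting gives |τ_{X×Y}| = 27.


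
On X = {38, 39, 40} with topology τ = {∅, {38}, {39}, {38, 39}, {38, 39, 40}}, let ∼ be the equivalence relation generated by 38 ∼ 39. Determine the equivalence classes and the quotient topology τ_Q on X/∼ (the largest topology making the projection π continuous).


X/∼ = {[38=39], [40]}; |τ_Q| = 3.

Equivalence classes: [38=39], [40].
Quotient map π: X → X/∼ sends 38 ↦ [38=39], 39 ↦ [38=39], 40 ↦ [40].
For each subset V ⊆ X/∼, compute π^{-1}(V) ⊆ X and check whether π^{-1}(V) ∈ τ. V is open in τ_Q iff π^{-1}(V) ∈ τ.
  V = {}: π^{-1}(V) = ∅ ∈ τ ✓.
  V = {[38=39]}: π^{-1}(V) = {38, 39} ∈ τ ✓.
  V = {[40]}: π^{-1}(V) = {40} ∉ τ ✗.
  V = {[38=39], [40]}: π^{-1}(V) = {38, 39, 40} ∈ τ ✓.
Open sets in the quotient: τ_Q = {{}, {[38=39]}, {[38=39], [40]}} (3 elements).


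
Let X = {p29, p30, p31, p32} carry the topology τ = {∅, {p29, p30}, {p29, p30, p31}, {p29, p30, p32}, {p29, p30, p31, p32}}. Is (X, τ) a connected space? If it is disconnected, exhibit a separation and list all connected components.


(X, τ) is connected.

Find clopen sets (U ∈ τ with X ∖ U ∈ τ):
  U = ∅, X ∖ U = {p29, p30, p31, p32} — both open, so U is clopen.
  U = {p29, p30, p31, p32}, X ∖ U = ∅ — both open, so U is clopen.
Only trivial clopens (∅ and X) exist, so (X, τ) is connected.
Compute connected components by grouping points that agree on all clopens:
  component: {p29, p30, p31, p32}


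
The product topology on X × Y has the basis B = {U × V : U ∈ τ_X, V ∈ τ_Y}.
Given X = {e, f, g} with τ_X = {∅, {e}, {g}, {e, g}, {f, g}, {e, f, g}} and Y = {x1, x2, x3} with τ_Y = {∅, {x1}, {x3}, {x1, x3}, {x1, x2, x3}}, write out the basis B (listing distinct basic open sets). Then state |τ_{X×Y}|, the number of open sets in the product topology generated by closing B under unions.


Basis B = {∅ × ∅, {e} × {x1}, {e} × {x3}, {g} × {x1}, {g} × {x3}, {e} × {x1, x3}, {e, g} × {x1}, {e, g} × {x3}, {f, g} × {x1}, {f, g} × {x3}, {g} × {x1, x3}, {e} × {x1, x2, x3}, {e, f, g} × {x1}, {e, f, g} × {x3}, {g} × {x1, x2, x3}, {e, g} × {x1, x3}, {f, g} × {x1, x3}, {e, g} × {x1, x2, x3}, {e, f, g} × {x1, x3}, {f, g} × {x1, x2, x3}, {e, f, g} × {x1, x2, x3}}; |τ_{X×Y}| = 70.

Enumerate products U × V with U ∈ τ_X, V ∈ τ_Y (deduplicated):
  ∅ × ∅ = {} (∅)
  {e} × {x1} = {(e,x1)}
  {e} × {x3} = {(e,x3)}
  {g} × {x1} = {(g,x1)}
  {g} × {x3} = {(g,x3)}
  {e} × {x1, x3} = {(e,x1), (e,x3)}
  {e, g} × {x1} = {(e,x1), (g,x1)}
  {e, g} × {x3} = {(e,x3), (g,x3)}
  {f, g} × {x1} = {(f,x1), (g,x1)}
  {f, g} × {x3} = {(f,x3), (g,x3)}
  {g} × {x1, x3} = {(g,x1), (g,x3)}
  {e} × {x1, x2, x3} = {(e,x1), (e,x2), (e,x3)}
  {e, f, g} × {x1} = {(e,x1), (f,x1), (g,x1)}
  {e, f, g} × {x3} = {(e,x3), (f,x3), (g,x3)}
  {g} × {x1, x2, x3} = {(g,x1), (g,x2), (g,x3)}
  {e, g} × {x1, x3} = {(e,x1), (e,x3), (g,x1), (g,x3)}
  {f, g} × {x1, x3} = {(f,x1), (f,x3), (g,x1), (g,x3)}
  {e, g} × {x1, x2, x3} = {(e,x1), (e,x2), (e,x3), (g,x1), (g,x2), (g,x3)}
  {e, f, g} × {x1, x3} = {(e,x1), (e,x3), (f,x1), (f,x3), (g,x1), (g,x3)}
  {f, g} × {x1, x2, x3} = {(f,x1), (f,x2), (f,x3), (g,x1), (g,x2), (g,x3)}
  {e, f, g} × {x1, x2, x3} = {(e,x1), (e,x2), (e,x3), (f,x1), (f,x2), (f,x3), (g,x1), (g,x2), (g,x3)}
These 21 distinct sets form the basis B.
Close under arbitrary unions to get τ_{X×Y}; counting gives |τ_{X×Y}| = 70.


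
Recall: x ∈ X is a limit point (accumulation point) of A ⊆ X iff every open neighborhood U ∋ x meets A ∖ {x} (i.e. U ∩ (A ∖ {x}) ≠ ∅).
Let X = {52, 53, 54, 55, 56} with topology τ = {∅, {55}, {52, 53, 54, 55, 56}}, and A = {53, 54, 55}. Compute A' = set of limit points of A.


A' = {52, 53, 54, 56}

For each x ∈ X, list the open sets U ∈ τ with x ∈ U, then check whether U ∩ (A ∖ {x}) ≠ ∅ for every such U.
  x = 52: opens ∋ x are {52, 53, 54, 55, 56}; each meets A ∖ {52}, so x IS a limit point.
  x = 53: opens ∋ x are {52, 53, 54, 55, 56}; each meets A ∖ {53}, so x IS a limit point.
  x = 54: opens ∋ x are {52, 53, 54, 55, 56}; each meets A ∖ {54}, so x IS a limit point.
  x = 55: open {55} ∋ x has {55} ∩ (A ∖ {55}) = ∅, so x is NOT a limit point.
  x = 56: opens ∋ x are {52, 53, 54, 55, 56}; each meets A ∖ {56}, so x IS a limit point.
Collecting: A' = {52, 53, 54, 56}.


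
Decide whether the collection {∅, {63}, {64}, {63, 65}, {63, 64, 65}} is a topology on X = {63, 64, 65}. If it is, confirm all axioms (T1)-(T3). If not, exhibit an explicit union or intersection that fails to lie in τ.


τ is NOT a topology on X.

Axiom (T1): ∅ ∈ τ? Yes; X ∈ τ? Yes.
Axiom (T2/T3): check pairwise unions and intersections of members of τ.
Counterexample for (T2): {63} ∪ {64} = {63, 64} ∉ τ. Therefore τ is NOT a topology.


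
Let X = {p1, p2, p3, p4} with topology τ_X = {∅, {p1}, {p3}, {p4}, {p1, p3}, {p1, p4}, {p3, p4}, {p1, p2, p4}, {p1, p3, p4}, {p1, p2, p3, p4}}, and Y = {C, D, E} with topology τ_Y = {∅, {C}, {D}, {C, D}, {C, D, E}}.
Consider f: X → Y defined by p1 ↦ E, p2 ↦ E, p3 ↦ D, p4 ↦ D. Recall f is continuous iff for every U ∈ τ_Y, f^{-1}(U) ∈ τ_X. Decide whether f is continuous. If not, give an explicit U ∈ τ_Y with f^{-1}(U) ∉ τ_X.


f IS continuous.

Compute f^{-1}(U) for each U ∈ τ_Y:
  U = ∅: f^{-1}(U) = ∅ ∈ τ_X ✓.
  U = {C}: f^{-1}(U) = ∅ ∈ τ_X ✓.
  U = {D}: f^{-1}(U) = {p3, p4} ∈ τ_X ✓.
  U = {C, D}: f^{-1}(U) = {p3, p4} ∈ τ_X ✓.
  U = {C, D, E}: f^{-1}(U) = {p1, p2, p3, p4} ∈ τ_X ✓.
Every preimage lies in τ_X, so f IS continuous.


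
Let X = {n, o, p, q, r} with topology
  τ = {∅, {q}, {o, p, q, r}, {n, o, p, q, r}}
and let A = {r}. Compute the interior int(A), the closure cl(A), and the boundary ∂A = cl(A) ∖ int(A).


int(A) = ∅, cl(A) = {n, o, p, r}, ∂A = {n, o, p, r}.

Closed sets in (X, τ) are complements of opens:
  closed(X, τ) = {∅, {n}, {n, o, p, r}, {n, o, p, q, r}}.
int(A) = ⋃ {U ∈ τ : U ⊆ A}. Opens contained in A: ∅.
Taking the union of these: int(A) = ∅.
cl(A) = ⋂ {C closed : A ⊆ C}. Closed sets containing A: {n, o, p, r}, {n, o, p, q, r}.
Intersecting these: cl(A) = {n, o, p, r}.
∂A = cl(A) ∖ int(A) = {n, o, p, r} ∖ ∅ = {n, o, p, r}.


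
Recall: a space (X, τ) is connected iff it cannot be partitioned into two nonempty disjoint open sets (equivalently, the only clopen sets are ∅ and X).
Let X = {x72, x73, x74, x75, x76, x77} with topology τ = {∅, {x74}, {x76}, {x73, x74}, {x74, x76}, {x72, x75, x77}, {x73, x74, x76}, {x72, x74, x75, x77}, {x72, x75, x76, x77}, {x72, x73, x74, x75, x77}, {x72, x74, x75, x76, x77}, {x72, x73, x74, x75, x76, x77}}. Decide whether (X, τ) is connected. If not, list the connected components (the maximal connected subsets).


(X, τ) is disconnected; components = [{x76}, {x73, x74}, {x72, x75, x77}].

Find clopen sets (U ∈ τ with X ∖ U ∈ τ):
  U = ∅, X ∖ U = {x72, x73, x74, x75, x76, x77} — both open, so U is clopen.
  U = {x76}, X ∖ U = {x72, x73, x74, x75, x77} — both open, so U is clopen.
  U = {x73, x74}, X ∖ U = {x72, x75, x76, x77} — both open, so U is clopen.
  U = {x72, x75, x77}, X ∖ U = {x73, x74, x76} — both open, so U is clopen.
  U = {x73, x74, x76}, X ∖ U = {x72, x75, x77} — both open, so U is clopen.
  U = {x72, x75, x76, x77}, X ∖ U = {x73, x74} — both open, so U is clopen.
  U = {x72, x73, x74, x75, x77}, X ∖ U = {x76} — both open, so U is clopen.
  U = {x72, x73, x74, x75, x76, x77}, X ∖ U = ∅ — both open, so U is clopen.
Nontrivial clopen(s) exist: e.g. {x73, x74}. So (X, τ) is disconnected.
Compute connected components by grouping points that agree on all clopens:
  component: {x76}
  component: {x73, x74}
  component: {x72, x75, x77}


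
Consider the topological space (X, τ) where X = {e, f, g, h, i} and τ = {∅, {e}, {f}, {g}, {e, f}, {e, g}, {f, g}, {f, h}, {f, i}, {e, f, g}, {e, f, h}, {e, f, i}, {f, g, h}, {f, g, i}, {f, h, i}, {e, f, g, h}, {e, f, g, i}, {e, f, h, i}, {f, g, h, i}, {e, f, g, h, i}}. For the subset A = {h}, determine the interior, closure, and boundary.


int(A) = ∅, cl(A) = {h}, ∂A = {h}.

Closed sets in (X, τ) are complements of opens:
  closed(X, τ) = {∅, {e}, {g}, {h}, {i}, {e, g}, {e, h}, {e, i}, {g, h}, {g, i}, {h, i}, {e, g, h}, {e, g, i}, {e, h, i}, {f, h, i}, {g, h, i}, {e, f, h, i}, {e, g, h, i}, {f, g, h, i}, {e, f, g, h, i}}.
int(A) = ⋃ {U ∈ τ : U ⊆ A}. Opens contained in A: ∅.
Taking the union of these: int(A) = ∅.
cl(A) = ⋂ {C closed : A ⊆ C}. Closed sets containing A: {h}, {e, h}, {g, h}, {h, i}, {e, g, h}, {e, h, i}, {f, h, i}, {g, h, i}, {e, f, h, i}, {e, g, h, i}, {f, g, h, i}, {e, f, g, h, i}.
Intersecting these: cl(A) = {h}.
∂A = cl(A) ∖ int(A) = {h} ∖ ∅ = {h}.


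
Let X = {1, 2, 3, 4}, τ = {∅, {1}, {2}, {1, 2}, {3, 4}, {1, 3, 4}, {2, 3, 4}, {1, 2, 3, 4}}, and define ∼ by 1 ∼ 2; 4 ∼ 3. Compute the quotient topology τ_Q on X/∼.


X/∼ = {[1=2], [3=4]}; |τ_Q| = 4.

Equivalence classes: [1=2], [3=4].
Quotient map π: X → X/∼ sends 1 ↦ [1=2], 2 ↦ [1=2], 3 ↦ [3=4], 4 ↦ [3=4].
For each subset V ⊆ X/∼, compute π^{-1}(V) ⊆ X and check whether π^{-1}(V) ∈ τ. V is open in τ_Q iff π^{-1}(V) ∈ τ.
  V = {}: π^{-1}(V) = ∅ ∈ τ ✓.
  V = {[1=2]}: π^{-1}(V) = {1, 2} ∈ τ ✓.
  V = {[3=4]}: π^{-1}(V) = {3, 4} ∈ τ ✓.
  V = {[1=2], [3=4]}: π^{-1}(V) = {1, 2, 3, 4} ∈ τ ✓.
Open sets in the quotient: τ_Q = {{}, {[1=2]}, {[3=4]}, {[1=2], [3=4]}} (4 elements).


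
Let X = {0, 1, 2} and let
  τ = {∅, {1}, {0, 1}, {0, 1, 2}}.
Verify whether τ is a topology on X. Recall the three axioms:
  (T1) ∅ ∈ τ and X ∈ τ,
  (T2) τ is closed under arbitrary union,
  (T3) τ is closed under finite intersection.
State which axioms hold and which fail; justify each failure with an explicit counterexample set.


τ IS a topology on X.

Axiom (T1): ∅ ∈ τ? Yes; X ∈ τ? Yes.
Axiom (T2/T3): check pairwise unions and intersections of members of τ.
All pairwise intersections and unions checked — each lies in τ. Therefore τ satisfies (T1), (T2), (T3): it IS a topology on X.


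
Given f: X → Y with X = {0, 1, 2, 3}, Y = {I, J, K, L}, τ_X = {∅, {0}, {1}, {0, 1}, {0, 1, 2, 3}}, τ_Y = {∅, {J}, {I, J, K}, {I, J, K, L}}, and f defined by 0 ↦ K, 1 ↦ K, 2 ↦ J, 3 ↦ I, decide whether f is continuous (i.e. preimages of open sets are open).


f is NOT continuous.

Compute f^{-1}(U) for each U ∈ τ_Y:
  U = ∅: f^{-1}(U) = ∅ ∈ τ_X ✓.
  U = {J}: f^{-1}(U) = {2} ∉ τ_X ✗.
  U = {I, J, K}: f^{-1}(U) = {0, 1, 2, 3} ∈ τ_X ✓.
  U = {I, J, K, L}: f^{-1}(U) = {0, 1, 2, 3} ∈ τ_X ✓.
Found U = {J} with f^{-1}(U) = {2} not in τ_X. Therefore f is NOT continuous.


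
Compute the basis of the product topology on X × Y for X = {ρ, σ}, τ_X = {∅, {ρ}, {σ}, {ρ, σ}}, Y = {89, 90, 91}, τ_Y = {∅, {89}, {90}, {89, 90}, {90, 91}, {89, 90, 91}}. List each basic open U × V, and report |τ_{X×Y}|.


Basis B = {∅ × ∅, {ρ} × {89}, {ρ} × {90}, {σ} × {89}, {σ} × {90}, {ρ} × {89, 90}, {ρ, σ} × {89}, {ρ} × {90, 91}, {ρ, σ} × {90}, {σ} × {89, 90}, {σ} × {90, 91}, {ρ} × {89, 90, 91}, {σ} × {89, 90, 91}, {ρ, σ} × {89, 90}, {ρ, σ} × {90, 91}, {ρ, σ} × {89, 90, 91}}; |τ_{X×Y}| = 36.

Enumerate products U × V with U ∈ τ_X, V ∈ τ_Y (deduplicated):
  ∅ × ∅ = {} (∅)
  {ρ} × {89} = {(ρ,89)}
  {ρ} × {90} = {(ρ,90)}
  {σ} × {89} = {(σ,89)}
  {σ} × {90} = {(σ,90)}
  {ρ} × {89, 90} = {(ρ,89), (ρ,90)}
  {ρ, σ} × {89} = {(ρ,89), (σ,89)}
  {ρ} × {90, 91} = {(ρ,90), (ρ,91)}
  {ρ, σ} × {90} = {(ρ,90), (σ,90)}
  {σ} × {89, 90} = {(σ,89), (σ,90)}
  {σ} × {90, 91} = {(σ,90), (σ,91)}
  {ρ} × {89, 90, 91} = {(ρ,89), (ρ,90), (ρ,91)}
  {σ} × {89, 90, 91} = {(σ,89), (σ,90), (σ,91)}
  {ρ, σ} × {89, 90} = {(ρ,89), (ρ,90), (σ,89), (σ,90)}
  {ρ, σ} × {90, 91} = {(ρ,90), (ρ,91), (σ,90), (σ,91)}
  {ρ, σ} × {89, 90, 91} = {(ρ,89), (ρ,90), (ρ,91), (σ,89), (σ,90), (σ,91)}
These 16 distinct sets form the basis B.
Close under arbitrary unions to get τ_{X×Y}; counting gives |τ_{X×Y}| = 36.


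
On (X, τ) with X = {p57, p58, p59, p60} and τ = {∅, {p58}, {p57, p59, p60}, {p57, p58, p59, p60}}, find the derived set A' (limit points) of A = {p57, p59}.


A' = {p57, p59, p60}

For each x ∈ X, list the open sets U ∈ τ with x ∈ U, then check whether U ∩ (A ∖ {x}) ≠ ∅ for every such U.
  x = p57: opens ∋ x are {p57, p59, p60}, {p57, p58, p59, p60}; each meets A ∖ {p57}, so x IS a limit point.
  x = p58: open {p58} ∋ x has {p58} ∩ (A ∖ {p58}) = ∅, so x is NOT a limit point.
  x = p59: opens ∋ x are {p57, p59, p60}, {p57, p58, p59, p60}; each meets A ∖ {p59}, so x IS a limit point.
  x = p60: opens ∋ x are {p57, p59, p60}, {p57, p58, p59, p60}; each meets A ∖ {p60}, so x IS a limit point.
Collecting: A' = {p57, p59, p60}.


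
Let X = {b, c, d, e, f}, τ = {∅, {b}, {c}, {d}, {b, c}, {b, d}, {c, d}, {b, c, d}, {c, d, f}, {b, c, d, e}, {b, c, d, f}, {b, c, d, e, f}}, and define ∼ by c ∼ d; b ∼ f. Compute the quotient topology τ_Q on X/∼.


X/∼ = {[b=f], [c=d], [e]}; |τ_Q| = 4.

Equivalence classes: [b=f], [c=d], [e].
Quotient map π: X → X/∼ sends b ↦ [b=f], c ↦ [c=d], d ↦ [c=d], e ↦ [e], f ↦ [b=f].
For each subset V ⊆ X/∼, compute π^{-1}(V) ⊆ X and check whether π^{-1}(V) ∈ τ. V is open in τ_Q iff π^{-1}(V) ∈ τ.
  V = {}: π^{-1}(V) = ∅ ∈ τ ✓.
  V = {[b=f]}: π^{-1}(V) = {b, f} ∉ τ ✗.
  V = {[c=d]}: π^{-1}(V) = {c, d} ∈ τ ✓.
  V = {[b=f], [c=d]}: π^{-1}(V) = {b, c, d, f} ∈ τ ✓.
  V = {[e]}: π^{-1}(V) = {e} ∉ τ ✗.
  V = {[b=f], [e]}: π^{-1}(V) = {b, e, f} ∉ τ ✗.
  V = {[c=d], [e]}: π^{-1}(V) = {c, d, e} ∉ τ ✗.
  V = {[b=f], [c=d], [e]}: π^{-1}(V) = {b, c, d, e, f} ∈ τ ✓.
Open sets in the quotient: τ_Q = {{}, {[c=d]}, {[b=f], [c=d]}, {[b=f], [c=d], [e]}} (4 elements).


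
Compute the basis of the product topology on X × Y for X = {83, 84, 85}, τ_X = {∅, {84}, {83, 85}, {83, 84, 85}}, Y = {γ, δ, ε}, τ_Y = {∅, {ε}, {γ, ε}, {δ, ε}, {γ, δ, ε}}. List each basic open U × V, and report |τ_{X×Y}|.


Basis B = {∅ × ∅, {84} × {ε}, {83, 85} × {ε}, {84} × {γ, ε}, {84} × {δ, ε}, {83, 84, 85} × {ε}, {84} × {γ, δ, ε}, {83, 85} × {γ, ε}, {83, 85} × {δ, ε}, {83, 85} × {γ, δ, ε}, {83, 84, 85} × {γ, ε}, {83, 84, 85} × {δ, ε}, {83, 84, 85} × {γ, δ, ε}}; |τ_{X×Y}| = 25.

Enumerate products U × V with U ∈ τ_X, V ∈ τ_Y (deduplicated):
  ∅ × ∅ = {} (∅)
  {84} × {ε} = {(84,ε)}
  {83, 85} × {ε} = {(83,ε), (85,ε)}
  {84} × {γ, ε} = {(84,γ), (84,ε)}
  {84} × {δ, ε} = {(84,δ), (84,ε)}
  {83, 84, 85} × {ε} = {(83,ε), (84,ε), (85,ε)}
  {84} × {γ, δ, ε} = {(84,γ), (84,δ), (84,ε)}
  {83, 85} × {γ, ε} = {(83,γ), (83,ε), (85,γ), (85,ε)}
  {83, 85} × {δ, ε} = {(83,δ), (83,ε), (85,δ), (85,ε)}
  {83, 85} × {γ, δ, ε} = {(83,γ), (83,δ), (83,ε), (85,γ), (85,δ), (85,ε)}
  {83, 84, 85} × {γ, ε} = {(83,γ), (83,ε), (84,γ), (84,ε), (85,γ), (85,ε)}
  {83, 84, 85} × {δ, ε} = {(83,δ), (83,ε), (84,δ), (84,ε), (85,δ), (85,ε)}
  {83, 84, 85} × {γ, δ, ε} = {(83,γ), (83,δ), (83,ε), (84,γ), (84,δ), (84,ε), (85,γ), (85,δ), (85,ε)}
These 13 distinct sets form the basis B.
Close under arbitrary unions to get τ_{X×Y}; counting gives |τ_{X×Y}| = 25.


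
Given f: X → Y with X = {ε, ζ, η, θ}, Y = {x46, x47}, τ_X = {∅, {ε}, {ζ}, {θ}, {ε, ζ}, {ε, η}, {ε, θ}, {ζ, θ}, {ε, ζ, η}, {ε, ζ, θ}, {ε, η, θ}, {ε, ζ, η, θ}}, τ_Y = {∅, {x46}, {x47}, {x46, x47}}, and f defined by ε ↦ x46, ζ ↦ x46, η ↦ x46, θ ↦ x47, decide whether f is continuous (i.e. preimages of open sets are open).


f IS continuous.

Compute f^{-1}(U) for each U ∈ τ_Y:
  U = ∅: f^{-1}(U) = ∅ ∈ τ_X ✓.
  U = {x46}: f^{-1}(U) = {ε, ζ, η} ∈ τ_X ✓.
  U = {x47}: f^{-1}(U) = {θ} ∈ τ_X ✓.
  U = {x46, x47}: f^{-1}(U) = {ε, ζ, η, θ} ∈ τ_X ✓.
Every preimage lies in τ_X, so f IS continuous.


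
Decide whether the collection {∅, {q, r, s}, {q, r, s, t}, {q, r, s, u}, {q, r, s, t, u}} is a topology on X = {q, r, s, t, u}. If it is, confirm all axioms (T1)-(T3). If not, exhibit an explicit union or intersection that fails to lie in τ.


τ IS a topology on X.

Axiom (T1): ∅ ∈ τ? Yes; X ∈ τ? Yes.
Axiom (T2/T3): check pairwise unions and intersections of members of τ.
All pairwise intersections and unions checked — each lies in τ. Therefore τ satisfies (T1), (T2), (T3): it IS a topology on X.


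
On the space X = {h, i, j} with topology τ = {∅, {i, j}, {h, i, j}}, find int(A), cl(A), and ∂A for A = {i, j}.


int(A) = {i, j}, cl(A) = {h, i, j}, ∂A = {h}.

Closed sets in (X, τ) are complements of opens:
  closed(X, τ) = {∅, {h}, {h, i, j}}.
int(A) = ⋃ {U ∈ τ : U ⊆ A}. Opens contained in A: ∅, {i, j}.
Taking the union of these: int(A) = {i, j}.
cl(A) = ⋂ {C closed : A ⊆ C}. Closed sets containing A: {h, i, j}.
Intersecting these: cl(A) = {h, i, j}.
∂A = cl(A) ∖ int(A) = {h, i, j} ∖ {i, j} = {h}.


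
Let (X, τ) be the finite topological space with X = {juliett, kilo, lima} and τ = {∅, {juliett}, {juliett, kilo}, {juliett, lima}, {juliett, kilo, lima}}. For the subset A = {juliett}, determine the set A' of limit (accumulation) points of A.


A' = {kilo, lima}

For each x ∈ X, list the open sets U ∈ τ with x ∈ U, then check whether U ∩ (A ∖ {x}) ≠ ∅ for every such U.
  x = juliett: open {juliett} ∋ x has {juliett} ∩ (A ∖ {juliett}) = ∅, so x is NOT a limit point.
  x = kilo: opens ∋ x are {juliett, kilo}, {juliett, kilo, lima}; each meets A ∖ {kilo}, so x IS a limit point.
  x = lima: opens ∋ x are {juliett, lima}, {juliett, kilo, lima}; each meets A ∖ {lima}, so x IS a limit point.
Collecting: A' = {kilo, lima}.


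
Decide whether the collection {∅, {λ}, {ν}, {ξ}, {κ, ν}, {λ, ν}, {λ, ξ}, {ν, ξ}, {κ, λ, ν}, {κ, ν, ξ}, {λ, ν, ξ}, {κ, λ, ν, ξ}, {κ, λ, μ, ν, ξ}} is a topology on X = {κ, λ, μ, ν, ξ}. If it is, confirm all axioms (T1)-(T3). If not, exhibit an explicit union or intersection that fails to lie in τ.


τ IS a topology on X.

Axiom (T1): ∅ ∈ τ? Yes; X ∈ τ? Yes.
Axiom (T2/T3): check pairwise unions and intersections of members of τ.
All pairwise intersections and unions checked — each lies in τ. Therefore τ satisfies (T1), (T2), (T3): it IS a topology on X.


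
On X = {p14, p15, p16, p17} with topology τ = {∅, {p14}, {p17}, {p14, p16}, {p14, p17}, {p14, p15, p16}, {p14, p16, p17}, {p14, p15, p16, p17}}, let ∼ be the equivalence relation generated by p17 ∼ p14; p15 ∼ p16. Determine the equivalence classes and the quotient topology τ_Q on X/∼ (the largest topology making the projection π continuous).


X/∼ = {[p14=p17], [p15=p16]}; |τ_Q| = 3.

Equivalence classes: [p14=p17], [p15=p16].
Quotient map π: X → X/∼ sends p14 ↦ [p14=p17], p15 ↦ [p15=p16], p16 ↦ [p15=p16], p17 ↦ [p14=p17].
For each subset V ⊆ X/∼, compute π^{-1}(V) ⊆ X and check whether π^{-1}(V) ∈ τ. V is open in τ_Q iff π^{-1}(V) ∈ τ.
  V = {}: π^{-1}(V) = ∅ ∈ τ ✓.
  V = {[p14=p17]}: π^{-1}(V) = {p14, p17} ∈ τ ✓.
  V = {[p15=p16]}: π^{-1}(V) = {p15, p16} ∉ τ ✗.
  V = {[p14=p17], [p15=p16]}: π^{-1}(V) = {p14, p15, p16, p17} ∈ τ ✓.
Open sets in the quotient: τ_Q = {{}, {[p14=p17]}, {[p14=p17], [p15=p16]}} (3 elements).


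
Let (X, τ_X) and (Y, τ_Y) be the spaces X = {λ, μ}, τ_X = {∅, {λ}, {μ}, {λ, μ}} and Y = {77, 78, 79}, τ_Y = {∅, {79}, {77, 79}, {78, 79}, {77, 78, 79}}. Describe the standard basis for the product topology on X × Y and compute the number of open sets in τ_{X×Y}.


Basis B = {∅ × ∅, {λ} × {79}, {μ} × {79}, {λ} × {77, 79}, {λ} × {78, 79}, {λ, μ} × {79}, {μ} × {77, 79}, {μ} × {78, 79}, {λ} × {77, 78, 79}, {μ} × {77, 78, 79}, {λ, μ} × {77, 79}, {λ, μ} × {78, 79}, {λ, μ} × {77, 78, 79}}; |τ_{X×Y}| = 25.

Enumerate products U × V with U ∈ τ_X, V ∈ τ_Y (deduplicated):
  ∅ × ∅ = {} (∅)
  {λ} × {79} = {(λ,79)}
  {μ} × {79} = {(μ,79)}
  {λ} × {77, 79} = {(λ,77), (λ,79)}
  {λ} × {78, 79} = {(λ,78), (λ,79)}
  {λ, μ} × {79} = {(λ,79), (μ,79)}
  {μ} × {77, 79} = {(μ,77), (μ,79)}
  {μ} × {78, 79} = {(μ,78), (μ,79)}
  {λ} × {77, 78, 79} = {(λ,77), (λ,78), (λ,79)}
  {μ} × {77, 78, 79} = {(μ,77), (μ,78), (μ,79)}
  {λ, μ} × {77, 79} = {(λ,77), (λ,79), (μ,77), (μ,79)}
  {λ, μ} × {78, 79} = {(λ,78), (λ,79), (μ,78), (μ,79)}
  {λ, μ} × {77, 78, 79} = {(λ,77), (λ,78), (λ,79), (μ,77), (μ,78), (μ,79)}
These 13 distinct sets form the basis B.
Close under arbitrary unions to get τ_{X×Y}; counting gives |τ_{X×Y}| = 25.


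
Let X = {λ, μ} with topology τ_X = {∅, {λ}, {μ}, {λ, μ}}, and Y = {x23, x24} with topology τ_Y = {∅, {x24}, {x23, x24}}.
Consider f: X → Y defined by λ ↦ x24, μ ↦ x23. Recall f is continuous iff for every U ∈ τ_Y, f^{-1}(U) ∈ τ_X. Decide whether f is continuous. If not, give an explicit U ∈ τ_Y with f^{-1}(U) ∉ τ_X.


f IS continuous.

Compute f^{-1}(U) for each U ∈ τ_Y:
  U = ∅: f^{-1}(U) = ∅ ∈ τ_X ✓.
  U = {x24}: f^{-1}(U) = {λ} ∈ τ_X ✓.
  U = {x23, x24}: f^{-1}(U) = {λ, μ} ∈ τ_X ✓.
Every preimage lies in τ_X, so f IS continuous.


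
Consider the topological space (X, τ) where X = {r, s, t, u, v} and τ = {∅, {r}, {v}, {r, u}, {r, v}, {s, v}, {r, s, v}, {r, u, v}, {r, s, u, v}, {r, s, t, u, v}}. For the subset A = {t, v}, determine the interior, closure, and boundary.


int(A) = {v}, cl(A) = {s, t, v}, ∂A = {s, t}.

Closed sets in (X, τ) are complements of opens:
  closed(X, τ) = {∅, {t}, {s, t}, {t, u}, {r, t, u}, {s, t, u}, {s, t, v}, {r, s, t, u}, {s, t, u, v}, {r, s, t, u, v}}.
int(A) = ⋃ {U ∈ τ : U ⊆ A}. Opens contained in A: ∅, {v}.
Taking the union of these: int(A) = {v}.
cl(A) = ⋂ {C closed : A ⊆ C}. Closed sets containing A: {s, t, v}, {s, t, u, v}, {r, s, t, u, v}.
Intersecting these: cl(A) = {s, t, v}.
∂A = cl(A) ∖ int(A) = {s, t, v} ∖ {v} = {s, t}.


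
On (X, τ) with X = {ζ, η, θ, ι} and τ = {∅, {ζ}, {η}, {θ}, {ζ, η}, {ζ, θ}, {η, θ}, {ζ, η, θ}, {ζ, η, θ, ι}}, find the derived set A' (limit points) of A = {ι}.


A' = ∅

For each x ∈ X, list the open sets U ∈ τ with x ∈ U, then check whether U ∩ (A ∖ {x}) ≠ ∅ for every such U.
  x = ζ: open {ζ} ∋ x has {ζ} ∩ (A ∖ {ζ}) = ∅, so x is NOT a limit point.
  x = η: open {η} ∋ x has {η} ∩ (A ∖ {η}) = ∅, so x is NOT a limit point.
  x = θ: open {θ} ∋ x has {θ} ∩ (A ∖ {θ}) = ∅, so x is NOT a limit point.
  x = ι: open {ζ, η, θ, ι} ∋ x has {ζ, η, θ, ι} ∩ (A ∖ {ι}) = ∅, so x is NOT a limit point.
Collecting: A' = ∅.


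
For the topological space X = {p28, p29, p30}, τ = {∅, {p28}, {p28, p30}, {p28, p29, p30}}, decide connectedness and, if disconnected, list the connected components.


(X, τ) is connected.

Find clopen sets (U ∈ τ with X ∖ U ∈ τ):
  U = ∅, X ∖ U = {p28, p29, p30} — both open, so U is clopen.
  U = {p28, p29, p30}, X ∖ U = ∅ — both open, so U is clopen.
Only trivial clopens (∅ and X) exist, so (X, τ) is connected.
Compute connected components by grouping points that agree on all clopens:
  component: {p28, p29, p30}


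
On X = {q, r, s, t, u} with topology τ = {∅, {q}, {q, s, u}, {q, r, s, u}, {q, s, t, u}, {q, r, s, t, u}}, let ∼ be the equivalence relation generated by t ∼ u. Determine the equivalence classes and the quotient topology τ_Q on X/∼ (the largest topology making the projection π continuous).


X/∼ = {[q], [r], [s], [t=u]}; |τ_Q| = 4.

Equivalence classes: [q], [r], [s], [t=u].
Quotient map π: X → X/∼ sends q ↦ [q], r ↦ [r], s ↦ [s], t ↦ [t=u], u ↦ [t=u].
For each subset V ⊆ X/∼, compute π^{-1}(V) ⊆ X and check whether π^{-1}(V) ∈ τ. V is open in τ_Q iff π^{-1}(V) ∈ τ.
  V = {}: π^{-1}(V) = ∅ ∈ τ ✓.
  V = {[q]}: π^{-1}(V) = {q} ∈ τ ✓.
  V = {[r]}: π^{-1}(V) = {r} ∉ τ ✗.
  V = {[q], [r]}: π^{-1}(V) = {q, r} ∉ τ ✗.
  V = {[s]}: π^{-1}(V) = {s} ∉ τ ✗.
  V = {[q], [s]}: π^{-1}(V) = {q, s} ∉ τ ✗.
  V = {[r], [s]}: π^{-1}(V) = {r, s} ∉ τ ✗.
  V = {[q], [r], [s]}: π^{-1}(V) = {q, r, s} ∉ τ ✗.
  V = {[t=u]}: π^{-1}(V) = {t, u} ∉ τ ✗.
  V = {[q], [t=u]}: π^{-1}(V) = {q, t, u} ∉ τ ✗.
  V = {[r], [t=u]}: π^{-1}(V) = {r, t, u} ∉ τ ✗.
  V = {[q], [r], [t=u]}: π^{-1}(V) = {q, r, t, u} ∉ τ ✗.
  V = {[s], [t=u]}: π^{-1}(V) = {s, t, u} ∉ τ ✗.
  V = {[q], [s], [t=u]}: π^{-1}(V) = {q, s, t, u} ∈ τ ✓.
  V = {[r], [s], [t=u]}: π^{-1}(V) = {r, s, t, u} ∉ τ ✗.
  V = {[q], [r], [s], [t=u]}: π^{-1}(V) = {q, r, s, t, u} ∈ τ ✓.
Open sets in the quotient: τ_Q = {{}, {[q]}, {[q], [s], [t=u]}, {[q], [r], [s], [t=u]}} (4 elements).


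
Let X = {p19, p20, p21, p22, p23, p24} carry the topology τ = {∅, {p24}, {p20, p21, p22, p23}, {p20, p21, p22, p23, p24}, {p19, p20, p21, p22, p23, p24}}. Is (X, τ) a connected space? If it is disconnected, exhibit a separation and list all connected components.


(X, τ) is connected.

Find clopen sets (U ∈ τ with X ∖ U ∈ τ):
  U = ∅, X ∖ U = {p19, p20, p21, p22, p23, p24} — both open, so U is clopen.
  U = {p19, p20, p21, p22, p23, p24}, X ∖ U = ∅ — both open, so U is clopen.
Only trivial clopens (∅ and X) exist, so (X, τ) is connected.
Compute connected components by grouping points that agree on all clopens:
  component: {p19, p20, p21, p22, p23, p24}


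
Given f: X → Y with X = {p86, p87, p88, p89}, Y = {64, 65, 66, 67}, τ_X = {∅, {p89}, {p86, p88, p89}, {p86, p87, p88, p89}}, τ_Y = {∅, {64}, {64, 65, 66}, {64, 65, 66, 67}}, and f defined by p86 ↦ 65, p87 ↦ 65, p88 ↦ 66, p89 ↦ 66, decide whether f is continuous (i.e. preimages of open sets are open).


f IS continuous.

Compute f^{-1}(U) for each U ∈ τ_Y:
  U = ∅: f^{-1}(U) = ∅ ∈ τ_X ✓.
  U = {64}: f^{-1}(U) = ∅ ∈ τ_X ✓.
  U = {64, 65, 66}: f^{-1}(U) = {p86, p87, p88, p89} ∈ τ_X ✓.
  U = {64, 65, 66, 67}: f^{-1}(U) = {p86, p87, p88, p89} ∈ τ_X ✓.
Every preimage lies in τ_X, so f IS continuous.


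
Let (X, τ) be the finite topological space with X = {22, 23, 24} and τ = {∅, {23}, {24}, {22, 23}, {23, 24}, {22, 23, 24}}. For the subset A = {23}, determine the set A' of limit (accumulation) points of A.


A' = {22}

For each x ∈ X, list the open sets U ∈ τ with x ∈ U, then check whether U ∩ (A ∖ {x}) ≠ ∅ for every such U.
  x = 22: opens ∋ x are {22, 23}, {22, 23, 24}; each meets A ∖ {22}, so x IS a limit point.
  x = 23: open {23} ∋ x has {23} ∩ (A ∖ {23}) = ∅, so x is NOT a limit point.
  x = 24: open {24} ∋ x has {24} ∩ (A ∖ {24}) = ∅, so x is NOT a limit point.
Collecting: A' = {22}.


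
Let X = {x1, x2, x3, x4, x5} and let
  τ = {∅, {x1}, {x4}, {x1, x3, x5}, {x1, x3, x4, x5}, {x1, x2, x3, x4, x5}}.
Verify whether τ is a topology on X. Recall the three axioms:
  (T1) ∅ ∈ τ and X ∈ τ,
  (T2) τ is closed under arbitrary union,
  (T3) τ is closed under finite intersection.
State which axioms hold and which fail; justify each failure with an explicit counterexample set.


τ is NOT a topology on X.

Axiom (T1): ∅ ∈ τ? Yes; X ∈ τ? Yes.
Axiom (T2/T3): check pairwise unions and intersections of members of τ.
Counterexample for (T2): {x1} ∪ {x4} = {x1, x4} ∉ τ. Therefore τ is NOT a topology.
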